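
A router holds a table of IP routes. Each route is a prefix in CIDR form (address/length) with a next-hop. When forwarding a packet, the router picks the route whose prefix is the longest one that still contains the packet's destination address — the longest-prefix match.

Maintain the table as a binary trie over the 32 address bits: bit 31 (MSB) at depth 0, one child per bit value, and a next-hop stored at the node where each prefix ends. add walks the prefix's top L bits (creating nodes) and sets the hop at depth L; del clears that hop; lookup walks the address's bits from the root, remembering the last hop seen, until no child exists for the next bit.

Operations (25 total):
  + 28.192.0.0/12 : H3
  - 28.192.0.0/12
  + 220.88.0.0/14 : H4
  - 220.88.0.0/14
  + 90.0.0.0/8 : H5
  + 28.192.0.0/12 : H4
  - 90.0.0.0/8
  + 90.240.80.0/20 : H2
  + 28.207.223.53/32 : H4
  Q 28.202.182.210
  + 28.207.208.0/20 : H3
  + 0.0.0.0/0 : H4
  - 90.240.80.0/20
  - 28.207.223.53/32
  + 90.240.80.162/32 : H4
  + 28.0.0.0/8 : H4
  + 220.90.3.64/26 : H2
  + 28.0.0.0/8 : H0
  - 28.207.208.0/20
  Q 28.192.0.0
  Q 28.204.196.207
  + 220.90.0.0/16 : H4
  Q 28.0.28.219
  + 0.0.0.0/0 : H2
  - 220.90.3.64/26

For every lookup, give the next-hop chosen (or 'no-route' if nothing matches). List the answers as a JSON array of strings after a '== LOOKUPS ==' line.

Trace:
  add 28.192.0.0/12 -> H3 at depth 12
  del 28.192.0.0/12 (clear depth 12)
  add 220.88.0.0/14 -> H4 at depth 14
  del 220.88.0.0/14 (clear depth 14)
  add 90.0.0.0/8 -> H5 at depth 8
  add 28.192.0.0/12 -> H4 at depth 12
  del 90.0.0.0/8 (clear depth 8)
  add 90.240.80.0/20 -> H2 at depth 20
  add 28.207.223.53/32 -> H4 at depth 32
  lookup 28.202.182.210: bits 0001110011001 walk d0:-→d1:-→d2:-→d3:-→d4:-→d5:-→d6:-→d7:-→d8:-→d9:-→d10:-→d11:-→d12:H4→d13:- -> H4
  add 28.207.208.0/20 -> H3 at depth 20
  add 0.0.0.0/0 -> H4 at depth 0
  del 90.240.80.0/20 (clear depth 20)
  del 28.207.223.53/32 (clear depth 32)
  add 90.240.80.162/32 -> H4 at depth 32
  add 28.0.0.0/8 -> H4 at depth 8
  add 220.90.3.64/26 -> H2 at depth 26
  add 28.0.0.0/8 -> H0 at depth 8
  del 28.207.208.0/20 (clear depth 20)
  lookup 28.192.0.0: bits 000111001100 walk d0:H4→d1:-→d2:-→d3:-→d4:-→d5:-→d6:-→d7:-→d8:H0→d9:-→d10:-→d11:-→d12:H4 -> H4
  lookup 28.204.196.207: bits 00011100110011 walk d0:H4→d1:-→d2:-→d3:-→d4:-→d5:-→d6:-→d7:-→d8:H0→d9:-→d10:-→d11:-→d12:H4→d13:-→d14:- -> H4
  add 220.90.0.0/16 -> H4 at depth 16
  lookup 28.0.28.219: bits 00011100 walk d0:H4→d1:-→d2:-→d3:-→d4:-→d5:-→d6:-→d7:-→d8:H0 -> H0
  add 0.0.0.0/0 -> H2 at depth 0
  del 220.90.3.64/26 (clear depth 26)

== LOOKUPS ==
["H4","H4","H4","H0"]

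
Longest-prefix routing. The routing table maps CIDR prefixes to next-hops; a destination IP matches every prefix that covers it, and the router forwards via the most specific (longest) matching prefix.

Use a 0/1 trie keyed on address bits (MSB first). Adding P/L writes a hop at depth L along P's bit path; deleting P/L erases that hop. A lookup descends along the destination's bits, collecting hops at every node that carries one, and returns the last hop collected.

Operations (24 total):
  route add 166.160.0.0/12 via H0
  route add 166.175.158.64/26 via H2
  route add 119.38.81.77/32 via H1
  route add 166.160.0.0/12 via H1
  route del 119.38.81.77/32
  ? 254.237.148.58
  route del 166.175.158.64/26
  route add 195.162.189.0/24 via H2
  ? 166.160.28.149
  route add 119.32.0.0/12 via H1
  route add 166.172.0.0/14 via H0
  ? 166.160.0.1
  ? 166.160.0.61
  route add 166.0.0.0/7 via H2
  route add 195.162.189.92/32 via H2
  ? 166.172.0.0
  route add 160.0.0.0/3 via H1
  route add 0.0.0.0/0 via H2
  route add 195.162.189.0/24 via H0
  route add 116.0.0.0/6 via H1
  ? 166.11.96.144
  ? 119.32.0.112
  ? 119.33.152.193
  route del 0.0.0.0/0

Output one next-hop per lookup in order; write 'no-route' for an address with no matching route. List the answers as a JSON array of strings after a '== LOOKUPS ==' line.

Trace:
  add 166.160.0.0/12 -> H0 at depth 12
  add 166.175.158.64/26 -> H2 at depth 26
  add 119.38.81.77/32 -> H1 at depth 32
  add 166.160.0.0/12 -> H1 at depth 12
  del 119.38.81.77/32 (clear depth 32)
  Q 254.237.148.58: descend 1 ; hops seen [∅] ; pick no-route
  del 166.175.158.64/26 (clear depth 26)
  add 195.162.189.0/24 -> H2 at depth 24
  Q 166.160.28.149: descend 101001101010 ; hops seen [H1] ; pick H1
  add 119.32.0.0/12 -> H1 at depth 12
  add 166.172.0.0/14 -> H0 at depth 14
  Q 166.160.0.1: descend 101001101010 ; hops seen [H1] ; pick H1
  Q 166.160.0.61: descend 101001101010 ; hops seen [H1] ; pick H1
  add 166.0.0.0/7 -> H2 at depth 7
  add 195.162.189.92/32 -> H2 at depth 32
  Q 166.172.0.0: descend 10100110101011 ; hops seen [H2,H1,H0] ; pick H0
  add 160.0.0.0/3 -> H1 at depth 3
  add 0.0.0.0/0 -> H2 at depth 0
  add 195.162.189.0/24 -> H0 at depth 24
  add 116.0.0.0/6 -> H1 at depth 6
  Q 166.11.96.144: descend 10100110 ; hops seen [H2,H1,H2] ; pick H2
  Q 119.32.0.112: descend 0111011100100 ; hops seen [H2,H1,H1] ; pick H1
  Q 119.33.152.193: descend 0111011100100 ; hops seen [H2,H1,H1] ; pick H1
  del 0.0.0.0/0 (clear depth 0)

== LOOKUPS ==
["no-route","H1","H1","H1","H0","H2","H1","H1"]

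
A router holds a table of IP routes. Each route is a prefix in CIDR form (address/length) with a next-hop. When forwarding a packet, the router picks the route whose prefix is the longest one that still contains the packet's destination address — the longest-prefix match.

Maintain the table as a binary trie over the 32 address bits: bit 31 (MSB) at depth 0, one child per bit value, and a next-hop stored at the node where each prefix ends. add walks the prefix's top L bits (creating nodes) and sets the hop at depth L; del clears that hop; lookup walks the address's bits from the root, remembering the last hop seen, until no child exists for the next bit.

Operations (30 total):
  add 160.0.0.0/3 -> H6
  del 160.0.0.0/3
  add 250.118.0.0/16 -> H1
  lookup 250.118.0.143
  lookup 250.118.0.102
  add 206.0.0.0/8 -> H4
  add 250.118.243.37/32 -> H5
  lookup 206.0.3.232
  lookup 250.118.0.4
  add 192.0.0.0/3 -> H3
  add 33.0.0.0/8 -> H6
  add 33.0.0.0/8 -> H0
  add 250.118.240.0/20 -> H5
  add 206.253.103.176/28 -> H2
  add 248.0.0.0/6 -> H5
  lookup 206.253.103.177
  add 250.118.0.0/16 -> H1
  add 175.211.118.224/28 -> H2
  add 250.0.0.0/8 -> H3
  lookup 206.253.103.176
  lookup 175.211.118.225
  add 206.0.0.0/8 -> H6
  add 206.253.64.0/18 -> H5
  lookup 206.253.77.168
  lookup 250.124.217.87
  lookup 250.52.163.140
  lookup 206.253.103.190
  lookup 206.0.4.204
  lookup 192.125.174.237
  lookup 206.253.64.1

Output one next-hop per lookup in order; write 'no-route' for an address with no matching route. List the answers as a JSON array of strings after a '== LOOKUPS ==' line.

Trace:
  add 160.0.0.0/3 -> H6 at depth 3
  - 160.0.0.0/3 clear@3
  add 250.118.0.0/16 -> H1 at depth 16
  ? 250.118.0.143  path d0:-→d1:-→d2:-→d3:-→d4:-→d5:-→d6:-→d7:-→d8:-→d9:-→d10:-→d11:-→d12:-→d13:-→d14:-→d15:-→d16:H1  best=H1
  ? 250.118.0.102  path d0:-→d1:-→d2:-→d3:-→d4:-→d5:-→d6:-→d7:-→d8:-→d9:-→d10:-→d11:-→d12:-→d13:-→d14:-→d15:-→d16:H1  best=H1
  add 206.0.0.0/8 -> H4 at depth 8
  add 250.118.243.37/32 -> H5 at depth 32
  ? 206.0.3.232  path d0:-→d1:-→d2:-→d3:-→d4:-→d5:-→d6:-→d7:-→d8:H4  best=H4
  ? 250.118.0.4  path d0:-→d1:-→d2:-→d3:-→d4:-→d5:-→d6:-→d7:-→d8:-→d9:-→d10:-→d11:-→d12:-→d13:-→d14:-→d15:-→d16:H1  best=H1
  add 192.0.0.0/3 -> H3 at depth 3
  add 33.0.0.0/8 -> H6 at depth 8
  add 33.0.0.0/8 -> H0 at depth 8
  add 250.118.240.0/20 -> H5 at depth 20
  add 206.253.103.176/28 -> H2 at depth 28
  add 248.0.0.0/6 -> H5 at depth 6
  ? 206.253.103.177  path d0:-→d1:-→d2:-→d3:H3→d4:-→d5:-→d6:-→d7:-→d8:H4→d9:-→d10:-→d11:-→d12:-→d13:-→d14:-→d15:-→d16:-→d17:-→d18:-→d19:-→d20:-→d21:-→d22:-→d23:-→d24:-→d25:-→d26:-→d27:-→d28:H2  best=H2
  add 250.118.0.0/16 -> H1 at depth 16
  add 175.211.118.224/28 -> H2 at depth 28
  add 250.0.0.0/8 -> H3 at depth 8
  ? 206.253.103.176  path d0:-→d1:-→d2:-→d3:H3→d4:-→d5:-→d6:-→d7:-→d8:H4→d9:-→d10:-→d11:-→d12:-→d13:-→d14:-→d15:-→d16:-→d17:-→d18:-→d19:-→d20:-→d21:-→d22:-→d23:-→d24:-→d25:-→d26:-→d27:-→d28:H2  best=H2
  ? 175.211.118.225  path d0:-→d1:-→d2:-→d3:-→d4:-→d5:-→d6:-→d7:-→d8:-→d9:-→d10:-→d11:-→d12:-→d13:-→d14:-→d15:-→d16:-→d17:-→d18:-→d19:-→d20:-→d21:-→d22:-→d23:-→d24:-→d25:-→d26:-→d27:-→d28:H2  best=H2
  add 206.0.0.0/8 -> H6 at depth 8
  add 206.253.64.0/18 -> H5 at depth 18
  ? 206.253.77.168  path d0:-→d1:-→d2:-→d3:H3→d4:-→d5:-→d6:-→d7:-→d8:H6→d9:-→d10:-→d11:-→d12:-→d13:-→d14:-→d15:-→d16:-→d17:-→d18:H5  best=H5
  ? 250.124.217.87  path d0:-→d1:-→d2:-→d3:-→d4:-→d5:-→d6:H5→d7:-→d8:H3→d9:-→d10:-→d11:-→d12:-  best=H3
  ? 250.52.163.140  path d0:-→d1:-→d2:-→d3:-→d4:-→d5:-→d6:H5→d7:-→d8:H3→d9:-  best=H3
  ? 206.253.103.190  path d0:-→d1:-→d2:-→d3:H3→d4:-→d5:-→d6:-→d7:-→d8:H6→d9:-→d10:-→d11:-→d12:-→d13:-→d14:-→d15:-→d16:-→d17:-→d18:H5→d19:-→d20:-→d21:-→d22:-→d23:-→d24:-→d25:-→d26:-→d27:-→d28:H2  best=H2
  ? 206.0.4.204  path d0:-→d1:-→d2:-→d3:H3→d4:-→d5:-→d6:-→d7:-→d8:H6  best=H6
  ? 192.125.174.237  path d0:-→d1:-→d2:-→d3:H3→d4:-  best=H3
  ? 206.253.64.1  path d0:-→d1:-→d2:-→d3:H3→d4:-→d5:-→d6:-→d7:-→d8:H6→d9:-→d10:-→d11:-→d12:-→d13:-→d14:-→d15:-→d16:-→d17:-→d18:H5  best=H5

== LOOKUPS ==
["H1","H1","H4","H1","H2","H2","H2","H5","H3","H3","H2","H6","H3","H5"]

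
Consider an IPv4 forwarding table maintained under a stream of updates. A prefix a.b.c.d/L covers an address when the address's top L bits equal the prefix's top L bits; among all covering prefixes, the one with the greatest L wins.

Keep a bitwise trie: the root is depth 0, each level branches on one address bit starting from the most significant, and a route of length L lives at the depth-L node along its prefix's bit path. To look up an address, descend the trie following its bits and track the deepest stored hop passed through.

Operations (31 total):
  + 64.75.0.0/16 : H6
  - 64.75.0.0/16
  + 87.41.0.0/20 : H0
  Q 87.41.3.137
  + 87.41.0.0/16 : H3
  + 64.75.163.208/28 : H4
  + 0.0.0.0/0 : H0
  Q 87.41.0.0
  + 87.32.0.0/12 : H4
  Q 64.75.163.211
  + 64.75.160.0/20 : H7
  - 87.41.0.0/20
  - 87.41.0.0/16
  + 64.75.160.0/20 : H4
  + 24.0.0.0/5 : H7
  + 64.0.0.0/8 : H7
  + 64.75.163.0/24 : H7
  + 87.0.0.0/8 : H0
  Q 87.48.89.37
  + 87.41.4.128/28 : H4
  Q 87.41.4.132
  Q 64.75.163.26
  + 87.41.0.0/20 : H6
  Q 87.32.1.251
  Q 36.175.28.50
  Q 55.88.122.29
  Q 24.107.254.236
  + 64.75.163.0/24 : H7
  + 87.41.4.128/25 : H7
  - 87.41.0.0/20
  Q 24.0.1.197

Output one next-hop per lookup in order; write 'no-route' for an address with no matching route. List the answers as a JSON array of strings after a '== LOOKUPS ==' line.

Trace:
  add 64.75.0.0/16 -> H6 at depth 16
  - 64.75.0.0/16 clear@16
  add 87.41.0.0/20 -> H0 at depth 20
  lookup 87.41.3.137: bits 01010111001010010000 walk d0:-→d1:-→d2:-→d3:-→d4:-→d5:-→d6:-→d7:-→d8:-→d9:-→d10:-→d11:-→d12:-→d13:-→d14:-→d15:-→d16:-→d17:-→d18:-→d19:-→d20:H0 -> H0
  add 87.41.0.0/16 -> H3 at depth 16
  add 64.75.163.208/28 -> H4 at depth 28
  add 0.0.0.0/0 -> H0 at depth 0
  lookup 87.41.0.0: bits 01010111001010010000 walk d0:H0→d1:-→d2:-→d3:-→d4:-→d5:-→d6:-→d7:-→d8:-→d9:-→d10:-→d11:-→d12:-→d13:-→d14:-→d15:-→d16:H3→d17:-→d18:-→d19:-→d20:H0 -> H0
  add 87.32.0.0/12 -> H4 at depth 12
  lookup 64.75.163.211: bits 0100000001001011101000111101 walk d0:H0→d1:-→d2:-→d3:-→d4:-→d5:-→d6:-→d7:-→d8:-→d9:-→d10:-→d11:-→d12:-→d13:-→d14:-→d15:-→d16:-→d17:-→d18:-→d19:-→d20:-→d21:-→d22:-→d23:-→d24:-→d25:-→d26:-→d27:-→d28:H4 -> H4
  add 64.75.160.0/20 -> H7 at depth 20
  - 87.41.0.0/20 clear@20
  - 87.41.0.0/16 clear@16
  add 64.75.160.0/20 -> H4 at depth 20
  add 24.0.0.0/5 -> H7 at depth 5
  add 64.0.0.0/8 -> H7 at depth 8
  add 64.75.163.0/24 -> H7 at depth 24
  add 87.0.0.0/8 -> H0 at depth 8
  lookup 87.48.89.37: bits 01010111001 walk d0:H0→d1:-→d2:-→d3:-→d4:-→d5:-→d6:-→d7:-→d8:H0→d9:-→d10:-→d11:- -> H0
  add 87.41.4.128/28 -> H4 at depth 28
  lookup 87.41.4.132: bits 0101011100101001000001001000 walk d0:H0→d1:-→d2:-→d3:-→d4:-→d5:-→d6:-→d7:-→d8:H0→d9:-→d10:-→d11:-→d12:H4→d13:-→d14:-→d15:-→d16:-→d17:-→d18:-→d19:-→d20:-→d21:-→d22:-→d23:-→d24:-→d25:-→d26:-→d27:-→d28:H4 -> H4
  lookup 64.75.163.26: bits 010000000100101110100011 walk d0:H0→d1:-→d2:-→d3:-→d4:-→d5:-→d6:-→d7:-→d8:H7→d9:-→d10:-→d11:-→d12:-→d13:-→d14:-→d15:-→d16:-→d17:-→d18:-→d19:-→d20:H4→d21:-→d22:-→d23:-→d24:H7 -> H7
  add 87.41.0.0/20 -> H6 at depth 20
  lookup 87.32.1.251: bits 010101110010 walk d0:H0→d1:-→d2:-→d3:-→d4:-→d5:-→d6:-→d7:-→d8:H0→d9:-→d10:-→d11:-→d12:H4 -> H4
  lookup 36.175.28.50: bits 00 walk d0:H0→d1:-→d2:- -> H0
  lookup 55.88.122.29: bits 00 walk d0:H0→d1:-→d2:- -> H0
  lookup 24.107.254.236: bits 00011 walk d0:H0→d1:-→d2:-→d3:-→d4:-→d5:H7 -> H7
  add 64.75.163.0/24 -> H7 at depth 24
  add 87.41.4.128/25 -> H7 at depth 25
  - 87.41.0.0/20 clear@20
  lookup 24.0.1.197: bits 00011 walk d0:H0→d1:-→d2:-→d3:-→d4:-→d5:H7 -> H7

== LOOKUPS ==
["H0","H0","H4","H0","H4","H7","H4","H0","H0","H7","H7"]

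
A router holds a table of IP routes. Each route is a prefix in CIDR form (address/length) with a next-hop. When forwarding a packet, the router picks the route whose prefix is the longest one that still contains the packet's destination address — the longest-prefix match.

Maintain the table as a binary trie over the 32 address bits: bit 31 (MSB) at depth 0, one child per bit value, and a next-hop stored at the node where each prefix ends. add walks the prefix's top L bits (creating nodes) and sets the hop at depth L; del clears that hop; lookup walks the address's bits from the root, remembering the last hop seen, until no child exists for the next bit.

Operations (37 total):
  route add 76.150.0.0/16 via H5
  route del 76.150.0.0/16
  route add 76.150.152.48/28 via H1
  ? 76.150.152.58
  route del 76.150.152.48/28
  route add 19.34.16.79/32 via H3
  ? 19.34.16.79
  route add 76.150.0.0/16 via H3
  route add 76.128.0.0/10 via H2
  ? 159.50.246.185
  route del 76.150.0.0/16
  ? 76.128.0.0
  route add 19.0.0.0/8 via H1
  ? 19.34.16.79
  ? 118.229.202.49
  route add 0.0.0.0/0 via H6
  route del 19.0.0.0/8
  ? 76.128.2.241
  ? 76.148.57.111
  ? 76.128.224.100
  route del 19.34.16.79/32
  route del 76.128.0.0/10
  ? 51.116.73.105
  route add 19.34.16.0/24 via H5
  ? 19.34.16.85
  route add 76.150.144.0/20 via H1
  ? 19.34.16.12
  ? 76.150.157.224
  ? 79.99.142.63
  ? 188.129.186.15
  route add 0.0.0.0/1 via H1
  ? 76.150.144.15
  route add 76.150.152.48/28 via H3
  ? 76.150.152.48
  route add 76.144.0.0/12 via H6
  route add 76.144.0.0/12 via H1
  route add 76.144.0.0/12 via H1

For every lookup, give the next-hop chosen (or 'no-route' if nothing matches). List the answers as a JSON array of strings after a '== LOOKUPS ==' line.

Trace:
  + 76.150.0.0/16 (H5) depth=16
  - 76.150.0.0/16 clear@16
  + 76.150.152.48/28 (H1) depth=28
  lookup 76.150.152.58: bits 0100110010010110100110000011 walk d0:-→d1:-→d2:-→d3:-→d4:-→d5:-→d6:-→d7:-→d8:-→d9:-→d10:-→d11:-→d12:-→d13:-→d14:-→d15:-→d16:-→d17:-→d18:-→d19:-→d20:-→d21:-→d22:-→d23:-→d24:-→d25:-→d26:-→d27:-→d28:H1 -> H1
  - 76.150.152.48/28 clear@28
  + 19.34.16.79/32 (H3) depth=32
  lookup 19.34.16.79: bits 00010011001000100001000001001111 walk d0:-→d1:-→d2:-→d3:-→d4:-→d5:-→d6:-→d7:-→d8:-→d9:-→d10:-→d11:-→d12:-→d13:-→d14:-→d15:-→d16:-→d17:-→d18:-→d19:-→d20:-→d21:-→d22:-→d23:-→d24:-→d25:-→d26:-→d27:-→d28:-→d29:-→d30:-→d31:-→d32:H3 -> H3
  + 76.150.0.0/16 (H3) depth=16
  + 76.128.0.0/10 (H2) depth=10
  lookup 159.50.246.185: bits ε walk d0:- -> no-route
  - 76.150.0.0/16 clear@16
  lookup 76.128.0.0: bits 01001100100 walk d0:-→d1:-→d2:-→d3:-→d4:-→d5:-→d6:-→d7:-→d8:-→d9:-→d10:H2→d11:- -> H2
  + 19.0.0.0/8 (H1) depth=8
  lookup 19.34.16.79: bits 00010011001000100001000001001111 walk d0:-→d1:-→d2:-→d3:-→d4:-→d5:-→d6:-→d7:-→d8:H1→d9:-→d10:-→d11:-→d12:-→d13:-→d14:-→d15:-→d16:-→d17:-→d18:-→d19:-→d20:-→d21:-→d22:-→d23:-→d24:-→d25:-→d26:-→d27:-→d28:-→d29:-→d30:-→d31:-→d32:H3 -> H3
  lookup 118.229.202.49: bits 01 walk d0:-→d1:-→d2:- -> no-route
  + 0.0.0.0/0 (H6) depth=0
  - 19.0.0.0/8 clear@8
  lookup 76.128.2.241: bits 01001100100 walk d0:H6→d1:-→d2:-→d3:-→d4:-→d5:-→d6:-→d7:-→d8:-→d9:-→d10:H2→d11:- -> H2
  lookup 76.148.57.111: bits 01001100100101 walk d0:H6→d1:-→d2:-→d3:-→d4:-→d5:-→d6:-→d7:-→d8:-→d9:-→d10:H2→d11:-→d12:-→d13:-→d14:- -> H2
  lookup 76.128.224.100: bits 01001100100 walk d0:H6→d1:-→d2:-→d3:-→d4:-→d5:-→d6:-→d7:-→d8:-→d9:-→d10:H2→d11:- -> H2
  - 19.34.16.79/32 clear@32
  - 76.128.0.0/10 clear@10
  lookup 51.116.73.105: bits 00 walk d0:H6→d1:-→d2:- -> H6
  + 19.34.16.0/24 (H5) depth=24
  lookup 19.34.16.85: bits 000100110010001000010000010 walk d0:H6→d1:-→d2:-→d3:-→d4:-→d5:-→d6:-→d7:-→d8:-→d9:-→d10:-→d11:-→d12:-→d13:-→d14:-→d15:-→d16:-→d17:-→d18:-→d19:-→d20:-→d21:-→d22:-→d23:-→d24:H5→d25:-→d26:-→d27:- -> H5
  + 76.150.144.0/20 (H1) depth=20
  lookup 19.34.16.12: bits 0001001100100010000100000 walk d0:H6→d1:-→d2:-→d3:-→d4:-→d5:-→d6:-→d7:-→d8:-→d9:-→d10:-→d11:-→d12:-→d13:-→d14:-→d15:-→d16:-→d17:-→d18:-→d19:-→d20:-→d21:-→d22:-→d23:-→d24:H5→d25:- -> H5
  lookup 76.150.157.224: bits 010011001001011010011 walk d0:H6→d1:-→d2:-→d3:-→d4:-→d5:-→d6:-→d7:-→d8:-→d9:-→d10:-→d11:-→d12:-→d13:-→d14:-→d15:-→d16:-→d17:-→d18:-→d19:-→d20:H1→d21:- -> H1
  lookup 79.99.142.63: bits 010011 walk d0:H6→d1:-→d2:-→d3:-→d4:-→d5:-→d6:- -> H6
  lookup 188.129.186.15: bits ε walk d0:H6 -> H6
  + 0.0.0.0/1 (H1) depth=1
  lookup 76.150.144.15: bits 01001100100101101001 walk d0:H6→d1:H1→d2:-→d3:-→d4:-→d5:-→d6:-→d7:-→d8:-→d9:-→d10:-→d11:-→d12:-→d13:-→d14:-→d15:-→d16:-→d17:-→d18:-→d19:-→d20:H1 -> H1
  + 76.150.152.48/28 (H3) depth=28
  lookup 76.150.152.48: bits 0100110010010110100110000011 walk d0:H6→d1:H1→d2:-→d3:-→d4:-→d5:-→d6:-→d7:-→d8:-→d9:-→d10:-→d11:-→d12:-→d13:-→d14:-→d15:-→d16:-→d17:-→d18:-→d19:-→d20:H1→d21:-→d22:-→d23:-→d24:-→d25:-→d26:-→d27:-→d28:H3 -> H3
  + 76.144.0.0/12 (H6) depth=12
  + 76.144.0.0/12 (H1) depth=12
  + 76.144.0.0/12 (H1) depth=12

== LOOKUPS ==
["H1","H3","no-route","H2","H3","no-route","H2","H2","H2","H6","H5","H5","H1","H6","H6","H1","H3"]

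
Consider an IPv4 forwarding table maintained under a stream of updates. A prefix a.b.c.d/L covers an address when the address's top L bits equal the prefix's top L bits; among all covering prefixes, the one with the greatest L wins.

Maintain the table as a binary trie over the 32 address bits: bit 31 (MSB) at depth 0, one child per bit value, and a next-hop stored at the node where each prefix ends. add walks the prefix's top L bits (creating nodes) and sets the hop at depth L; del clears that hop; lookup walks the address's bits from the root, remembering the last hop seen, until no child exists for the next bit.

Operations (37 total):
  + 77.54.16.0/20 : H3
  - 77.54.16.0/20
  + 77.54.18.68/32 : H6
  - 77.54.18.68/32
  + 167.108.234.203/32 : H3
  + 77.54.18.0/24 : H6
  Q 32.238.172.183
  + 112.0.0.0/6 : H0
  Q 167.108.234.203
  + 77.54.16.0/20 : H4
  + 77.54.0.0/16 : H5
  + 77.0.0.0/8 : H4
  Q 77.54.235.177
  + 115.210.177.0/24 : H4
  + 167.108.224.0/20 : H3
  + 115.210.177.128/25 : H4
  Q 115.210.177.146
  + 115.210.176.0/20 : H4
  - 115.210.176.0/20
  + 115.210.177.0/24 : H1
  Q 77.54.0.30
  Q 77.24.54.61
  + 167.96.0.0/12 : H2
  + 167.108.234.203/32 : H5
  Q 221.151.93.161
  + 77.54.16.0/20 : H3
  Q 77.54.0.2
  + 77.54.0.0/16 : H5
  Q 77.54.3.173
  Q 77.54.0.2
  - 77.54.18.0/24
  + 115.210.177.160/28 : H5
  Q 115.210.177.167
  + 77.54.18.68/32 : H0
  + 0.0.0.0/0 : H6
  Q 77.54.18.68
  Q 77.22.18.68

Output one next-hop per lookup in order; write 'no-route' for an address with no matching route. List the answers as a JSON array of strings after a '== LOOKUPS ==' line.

Process each operation:
  add 77.54.16.0/20 -> H3 at depth 20
  - 77.54.16.0/20 clear@20
  add 77.54.18.68/32 -> H6 at depth 32
  - 77.54.18.68/32 clear@32
  add 167.108.234.203/32 -> H3 at depth 32
  add 77.54.18.0/24 -> H6 at depth 24
  ? 32.238.172.183  path d0:-→d1:-  best=no-route
  add 112.0.0.0/6 -> H0 at depth 6
  ? 167.108.234.203  path d0:-→d1:-→d2:-→d3:-→d4:-→d5:-→d6:-→d7:-→d8:-→d9:-→d10:-→d11:-→d12:-→d13:-→d14:-→d15:-→d16:-→d17:-→d18:-→d19:-→d20:-→d21:-→d22:-→d23:-→d24:-→d25:-→d26:-→d27:-→d28:-→d29:-→d30:-→d31:-→d32:H3  best=H3
  add 77.54.16.0/20 -> H4 at depth 20
  add 77.54.0.0/16 -> H5 at depth 16
  add 77.0.0.0/8 -> H4 at depth 8
  ? 77.54.235.177  path d0:-→d1:-→d2:-→d3:-→d4:-→d5:-→d6:-→d7:-→d8:H4→d9:-→d10:-→d11:-→d12:-→d13:-→d14:-→d15:-→d16:H5  best=H5
  add 115.210.177.0/24 -> H4 at depth 24
  add 167.108.224.0/20 -> H3 at depth 20
  add 115.210.177.128/25 -> H4 at depth 25
  ? 115.210.177.146  path d0:-→d1:-→d2:-→d3:-→d4:-→d5:-→d6:H0→d7:-→d8:-→d9:-→d10:-→d11:-→d12:-→d13:-→d14:-→d15:-→d16:-→d17:-→d18:-→d19:-→d20:-→d21:-→d22:-→d23:-→d24:H4→d25:H4  best=H4
  add 115.210.176.0/20 -> H4 at depth 20
  - 115.210.176.0/20 clear@20
  add 115.210.177.0/24 -> H1 at depth 24
  ? 77.54.0.30  path d0:-→d1:-→d2:-→d3:-→d4:-→d5:-→d6:-→d7:-→d8:H4→d9:-→d10:-→d11:-→d12:-→d13:-→d14:-→d15:-→d16:H5→d17:-→d18:-→d19:-  best=H5
  ? 77.24.54.61  path d0:-→d1:-→d2:-→d3:-→d4:-→d5:-→d6:-→d7:-→d8:H4→d9:-→d10:-  best=H4
  add 167.96.0.0/12 -> H2 at depth 12
  add 167.108.234.203/32 -> H5 at depth 32
  ? 221.151.93.161  path d0:-→d1:-  best=no-route
  add 77.54.16.0/20 -> H3 at depth 20
  ? 77.54.0.2  path d0:-→d1:-→d2:-→d3:-→d4:-→d5:-→d6:-→d7:-→d8:H4→d9:-→d10:-→d11:-→d12:-→d13:-→d14:-→d15:-→d16:H5→d17:-→d18:-→d19:-  best=H5
  add 77.54.0.0/16 -> H5 at depth 16
  ? 77.54.3.173  path d0:-→d1:-→d2:-→d3:-→d4:-→d5:-→d6:-→d7:-→d8:H4→d9:-→d10:-→d11:-→d12:-→d13:-→d14:-→d15:-→d16:H5→d17:-→d18:-→d19:-  best=H5
  ? 77.54.0.2  path d0:-→d1:-→d2:-→d3:-→d4:-→d5:-→d6:-→d7:-→d8:H4→d9:-→d10:-→d11:-→d12:-→d13:-→d14:-→d15:-→d16:H5→d17:-→d18:-→d19:-  best=H5
  - 77.54.18.0/24 clear@24
  add 115.210.177.160/28 -> H5 at depth 28
  ? 115.210.177.167  path d0:-→d1:-→d2:-→d3:-→d4:-→d5:-→d6:H0→d7:-→d8:-→d9:-→d10:-→d11:-→d12:-→d13:-→d14:-→d15:-→d16:-→d17:-→d18:-→d19:-→d20:-→d21:-→d22:-→d23:-→d24:H1→d25:H4→d26:-→d27:-→d28:H5  best=H5
  add 77.54.18.68/32 -> H0 at depth 32
  add 0.0.0.0/0 -> H6 at depth 0
  ? 77.54.18.68  path d0:H6→d1:-→d2:-→d3:-→d4:-→d5:-→d6:-→d7:-→d8:H4→d9:-→d10:-→d11:-→d12:-→d13:-→d14:-→d15:-→d16:H5→d17:-→d18:-→d19:-→d20:H3→d21:-→d22:-→d23:-→d24:-→d25:-→d26:-→d27:-→d28:-→d29:-→d30:-→d31:-→d32:H0  best=H0
  ? 77.22.18.68  path d0:H6→d1:-→d2:-→d3:-→d4:-→d5:-→d6:-→d7:-→d8:H4→d9:-→d10:-  best=H4

== LOOKUPS ==
["no-route","H3","H5","H4","H5","H4","no-route","H5","H5","H5","H5","H0","H4"]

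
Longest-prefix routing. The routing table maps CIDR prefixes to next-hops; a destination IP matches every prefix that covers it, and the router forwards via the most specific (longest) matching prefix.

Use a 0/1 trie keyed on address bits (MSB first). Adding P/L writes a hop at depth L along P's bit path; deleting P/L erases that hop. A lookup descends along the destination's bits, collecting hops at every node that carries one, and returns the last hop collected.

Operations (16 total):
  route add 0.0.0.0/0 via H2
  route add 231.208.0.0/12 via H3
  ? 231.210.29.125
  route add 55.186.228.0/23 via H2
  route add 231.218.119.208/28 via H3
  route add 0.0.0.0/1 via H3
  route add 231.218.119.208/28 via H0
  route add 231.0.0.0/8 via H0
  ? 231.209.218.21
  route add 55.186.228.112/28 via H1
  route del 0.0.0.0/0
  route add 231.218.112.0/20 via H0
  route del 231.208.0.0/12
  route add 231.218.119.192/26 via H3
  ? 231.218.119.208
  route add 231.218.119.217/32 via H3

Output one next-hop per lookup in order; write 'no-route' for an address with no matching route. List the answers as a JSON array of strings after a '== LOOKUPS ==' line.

Process each operation:
  + 0.0.0.0/0 (H2) depth=0
  + 231.208.0.0/12 (H3) depth=12
  ? 231.210.29.125  path d0:H2→d1:-→d2:-→d3:-→d4:-→d5:-→d6:-→d7:-→d8:-→d9:-→d10:-→d11:-→d12:H3  best=H3
  + 55.186.228.0/23 (H2) depth=23
  + 231.218.119.208/28 (H3) depth=28
  + 0.0.0.0/1 (H3) depth=1
  + 231.218.119.208/28 (H0) depth=28
  + 231.0.0.0/8 (H0) depth=8
  ? 231.209.218.21  path d0:H2→d1:-→d2:-→d3:-→d4:-→d5:-→d6:-→d7:-→d8:H0→d9:-→d10:-→d11:-→d12:H3  best=H3
  + 55.186.228.112/28 (H1) depth=28
  - 0.0.0.0/0 clear@0
  + 231.218.112.0/20 (H0) depth=20
  - 231.208.0.0/12 clear@12
  + 231.218.119.192/26 (H3) depth=26
  ? 231.218.119.208  path d0:-→d1:-→d2:-→d3:-→d4:-→d5:-→d6:-→d7:-→d8:H0→d9:-→d10:-→d11:-→d12:-→d13:-→d14:-→d15:-→d16:-→d17:-→d18:-→d19:-→d20:H0→d21:-→d22:-→d23:-→d24:-→d25:-→d26:H3→d27:-→d28:H0  best=H0
  + 231.218.119.217/32 (H3) depth=32

== LOOKUPS ==
["H3","H3","H0"]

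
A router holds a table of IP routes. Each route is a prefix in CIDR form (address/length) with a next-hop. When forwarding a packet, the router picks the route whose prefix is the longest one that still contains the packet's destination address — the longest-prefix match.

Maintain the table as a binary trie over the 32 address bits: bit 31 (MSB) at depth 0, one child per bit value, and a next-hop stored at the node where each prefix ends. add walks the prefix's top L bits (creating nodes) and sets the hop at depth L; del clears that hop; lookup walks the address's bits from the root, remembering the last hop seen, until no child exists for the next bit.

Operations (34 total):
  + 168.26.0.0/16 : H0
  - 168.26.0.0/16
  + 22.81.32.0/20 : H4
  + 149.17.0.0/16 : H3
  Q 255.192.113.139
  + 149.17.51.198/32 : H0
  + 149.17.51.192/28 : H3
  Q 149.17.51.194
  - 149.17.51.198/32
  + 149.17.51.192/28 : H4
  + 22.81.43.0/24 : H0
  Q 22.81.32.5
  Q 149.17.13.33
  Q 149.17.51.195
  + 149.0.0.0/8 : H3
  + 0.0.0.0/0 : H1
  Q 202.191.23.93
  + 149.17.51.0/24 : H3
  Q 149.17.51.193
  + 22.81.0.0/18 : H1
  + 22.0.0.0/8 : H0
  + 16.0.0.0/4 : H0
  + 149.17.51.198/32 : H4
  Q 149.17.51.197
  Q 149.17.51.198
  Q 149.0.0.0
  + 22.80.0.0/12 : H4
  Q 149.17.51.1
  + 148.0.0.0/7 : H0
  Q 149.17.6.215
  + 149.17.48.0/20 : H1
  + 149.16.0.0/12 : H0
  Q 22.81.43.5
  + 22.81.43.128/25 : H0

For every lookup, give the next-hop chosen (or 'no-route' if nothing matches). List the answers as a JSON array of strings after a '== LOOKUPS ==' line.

Apply in order:
  + 168.26.0.0/16 (H0) depth=16
  del 168.26.0.0/16 (clear depth 16)
  + 22.81.32.0/20 (H4) depth=20
  + 149.17.0.0/16 (H3) depth=16
  Q 255.192.113.139: descend 1 ; hops seen [∅] ; pick no-route
  + 149.17.51.198/32 (H0) depth=32
  + 149.17.51.192/28 (H3) depth=28
  Q 149.17.51.194: descend 10010101000100010011001111000 ; hops seen [H3,H3] ; pick H3
  del 149.17.51.198/32 (clear depth 32)
  + 149.17.51.192/28 (H4) depth=28
  + 22.81.43.0/24 (H0) depth=24
  Q 22.81.32.5: descend 00010110010100010010 ; hops seen [H4] ; pick H4
  Q 149.17.13.33: descend 100101010001000100 ; hops seen [H3] ; pick H3
  Q 149.17.51.195: descend 10010101000100010011001111000 ; hops seen [H3,H4] ; pick H4
  + 149.0.0.0/8 (H3) depth=8
  + 0.0.0.0/0 (H1) depth=0
  Q 202.191.23.93: descend 1 ; hops seen [H1] ; pick H1
  + 149.17.51.0/24 (H3) depth=24
  Q 149.17.51.193: descend 10010101000100010011001111000 ; hops seen [H1,H3,H3,H3,H4] ; pick H4
  + 22.81.0.0/18 (H1) depth=18
  + 22.0.0.0/8 (H0) depth=8
  + 16.0.0.0/4 (H0) depth=4
  + 149.17.51.198/32 (H4) depth=32
  Q 149.17.51.197: descend 100101010001000100110011110001 ; hops seen [H1,H3,H3,H3,H4] ; pick H4
  Q 149.17.51.198: descend 10010101000100010011001111000110 ; hops seen [H1,H3,H3,H3,H4,H4] ; pick H4
  Q 149.0.0.0: descend 10010101000 ; hops seen [H1,H3] ; pick H3
  + 22.80.0.0/12 (H4) depth=12
  Q 149.17.51.1: descend 100101010001000100110011 ; hops seen [H1,H3,H3,H3] ; pick H3
  + 148.0.0.0/7 (H0) depth=7
  Q 149.17.6.215: descend 100101010001000100 ; hops seen [H1,H0,H3,H3] ; pick H3
  + 149.17.48.0/20 (H1) depth=20
  + 149.16.0.0/12 (H0) depth=12
  Q 22.81.43.5: descend 000101100101000100101011 ; hops seen [H1,H0,H0,H4,H1,H4,H0] ; pick H0
  + 22.81.43.128/25 (H0) depth=25

== LOOKUPS ==
["no-route","H3","H4","H3","H4","H1","H4","H4","H4","H3","H3","H3","H0"]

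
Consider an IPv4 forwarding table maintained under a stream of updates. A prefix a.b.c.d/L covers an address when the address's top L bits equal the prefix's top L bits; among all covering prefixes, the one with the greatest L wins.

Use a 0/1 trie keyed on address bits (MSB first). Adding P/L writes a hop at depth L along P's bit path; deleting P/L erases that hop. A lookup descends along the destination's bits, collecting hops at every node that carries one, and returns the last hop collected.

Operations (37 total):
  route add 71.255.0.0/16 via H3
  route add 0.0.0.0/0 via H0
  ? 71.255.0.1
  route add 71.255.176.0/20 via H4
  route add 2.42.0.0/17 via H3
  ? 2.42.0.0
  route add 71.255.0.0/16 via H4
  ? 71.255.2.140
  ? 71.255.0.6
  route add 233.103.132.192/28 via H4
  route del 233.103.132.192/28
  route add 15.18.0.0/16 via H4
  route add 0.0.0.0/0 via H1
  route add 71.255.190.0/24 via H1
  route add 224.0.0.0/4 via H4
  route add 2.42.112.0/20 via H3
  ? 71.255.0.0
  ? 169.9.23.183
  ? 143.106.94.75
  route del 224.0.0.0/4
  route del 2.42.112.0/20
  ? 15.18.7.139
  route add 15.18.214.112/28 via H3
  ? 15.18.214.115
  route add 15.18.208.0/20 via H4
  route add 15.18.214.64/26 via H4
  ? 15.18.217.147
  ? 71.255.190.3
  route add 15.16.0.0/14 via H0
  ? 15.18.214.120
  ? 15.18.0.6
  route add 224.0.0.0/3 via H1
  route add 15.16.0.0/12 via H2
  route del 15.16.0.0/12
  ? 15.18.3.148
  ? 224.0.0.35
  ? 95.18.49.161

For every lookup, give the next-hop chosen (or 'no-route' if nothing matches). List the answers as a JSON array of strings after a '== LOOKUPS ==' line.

Process each operation:
  + 71.255.0.0/16 (H3) depth=16
  + 0.0.0.0/0 (H0) depth=0
  lookup 71.255.0.1: bits 0100011111111111 walk d0:H0→d1:-→d2:-→d3:-→d4:-→d5:-→d6:-→d7:-→d8:-→d9:-→d10:-→d11:-→d12:-→d13:-→d14:-→d15:-→d16:H3 -> H3
  + 71.255.176.0/20 (H4) depth=20
  + 2.42.0.0/17 (H3) depth=17
  lookup 2.42.0.0: bits 00000010001010100 walk d0:H0→d1:-→d2:-→d3:-→d4:-→d5:-→d6:-→d7:-→d8:-→d9:-→d10:-→d11:-→d12:-→d13:-→d14:-→d15:-→d16:-→d17:H3 -> H3
  + 71.255.0.0/16 (H4) depth=16
  lookup 71.255.2.140: bits 0100011111111111 walk d0:H0→d1:-→d2:-→d3:-→d4:-→d5:-→d6:-→d7:-→d8:-→d9:-→d10:-→d11:-→d12:-→d13:-→d14:-→d15:-→d16:H4 -> H4
  lookup 71.255.0.6: bits 0100011111111111 walk d0:H0→d1:-→d2:-→d3:-→d4:-→d5:-→d6:-→d7:-→d8:-→d9:-→d10:-→d11:-→d12:-→d13:-→d14:-→d15:-→d16:H4 -> H4
  + 233.103.132.192/28 (H4) depth=28
  - 233.103.132.192/28 clear@28
  + 15.18.0.0/16 (H4) depth=16
  + 0.0.0.0/0 (H1) depth=0
  + 71.255.190.0/24 (H1) depth=24
  + 224.0.0.0/4 (H4) depth=4
  + 2.42.112.0/20 (H3) depth=20
  lookup 71.255.0.0: bits 0100011111111111 walk d0:H1→d1:-→d2:-→d3:-→d4:-→d5:-→d6:-→d7:-→d8:-→d9:-→d10:-→d11:-→d12:-→d13:-→d14:-→d15:-→d16:H4 -> H4
  lookup 169.9.23.183: bits 1 walk d0:H1→d1:- -> H1
  lookup 143.106.94.75: bits 1 walk d0:H1→d1:- -> H1
  - 224.0.0.0/4 clear@4
  - 2.42.112.0/20 clear@20
  lookup 15.18.7.139: bits 0000111100010010 walk d0:H1→d1:-→d2:-→d3:-→d4:-→d5:-→d6:-→d7:-→d8:-→d9:-→d10:-→d11:-→d12:-→d13:-→d14:-→d15:-→d16:H4 -> H4
  + 15.18.214.112/28 (H3) depth=28
  lookup 15.18.214.115: bits 0000111100010010110101100111 walk d0:H1→d1:-→d2:-→d3:-→d4:-→d5:-→d6:-→d7:-→d8:-→d9:-→d10:-→d11:-→d12:-→d13:-→d14:-→d15:-→d16:H4→d17:-→d18:-→d19:-→d20:-→d21:-→d22:-→d23:-→d24:-→d25:-→d26:-→d27:-→d28:H3 -> H3
  + 15.18.208.0/20 (H4) depth=20
  + 15.18.214.64/26 (H4) depth=26
  lookup 15.18.217.147: bits 00001111000100101101 walk d0:H1→d1:-→d2:-→d3:-→d4:-→d5:-→d6:-→d7:-→d8:-→d9:-→d10:-→d11:-→d12:-→d13:-→d14:-→d15:-→d16:H4→d17:-→d18:-→d19:-→d20:H4 -> H4
  lookup 71.255.190.3: bits 010001111111111110111110 walk d0:H1→d1:-→d2:-→d3:-→d4:-→d5:-→d6:-→d7:-→d8:-→d9:-→d10:-→d11:-→d12:-→d13:-→d14:-→d15:-→d16:H4→d17:-→d18:-→d19:-→d20:H4→d21:-→d22:-→d23:-→d24:H1 -> H1
  + 15.16.0.0/14 (H0) depth=14
  lookup 15.18.214.120: bits 0000111100010010110101100111 walk d0:H1→d1:-→d2:-→d3:-→d4:-→d5:-→d6:-→d7:-→d8:-→d9:-→d10:-→d11:-→d12:-→d13:-→d14:H0→d15:-→d16:H4→d17:-→d18:-→d19:-→d20:H4→d21:-→d22:-→d23:-→d24:-→d25:-→d26:H4→d27:-→d28:H3 -> H3
  lookup 15.18.0.6: bits 0000111100010010 walk d0:H1→d1:-→d2:-→d3:-→d4:-→d5:-→d6:-→d7:-→d8:-→d9:-→d10:-→d11:-→d12:-→d13:-→d14:H0→d15:-→d16:H4 -> H4
  + 224.0.0.0/3 (H1) depth=3
  + 15.16.0.0/12 (H2) depth=12
  - 15.16.0.0/12 clear@12
  lookup 15.18.3.148: bits 0000111100010010 walk d0:H1→d1:-→d2:-→d3:-→d4:-→d5:-→d6:-→d7:-→d8:-→d9:-→d10:-→d11:-→d12:-→d13:-→d14:H0→d15:-→d16:H4 -> H4
  lookup 224.0.0.35: bits 1110 walk d0:H1→d1:-→d2:-→d3:H1→d4:- -> H1
  lookup 95.18.49.161: bits 010 walk d0:H1→d1:-→d2:-→d3:- -> H1

== LOOKUPS ==
["H3","H3","H4","H4","H4","H1","H1","H4","H3","H4","H1","H3","H4","H4","H1","H1"]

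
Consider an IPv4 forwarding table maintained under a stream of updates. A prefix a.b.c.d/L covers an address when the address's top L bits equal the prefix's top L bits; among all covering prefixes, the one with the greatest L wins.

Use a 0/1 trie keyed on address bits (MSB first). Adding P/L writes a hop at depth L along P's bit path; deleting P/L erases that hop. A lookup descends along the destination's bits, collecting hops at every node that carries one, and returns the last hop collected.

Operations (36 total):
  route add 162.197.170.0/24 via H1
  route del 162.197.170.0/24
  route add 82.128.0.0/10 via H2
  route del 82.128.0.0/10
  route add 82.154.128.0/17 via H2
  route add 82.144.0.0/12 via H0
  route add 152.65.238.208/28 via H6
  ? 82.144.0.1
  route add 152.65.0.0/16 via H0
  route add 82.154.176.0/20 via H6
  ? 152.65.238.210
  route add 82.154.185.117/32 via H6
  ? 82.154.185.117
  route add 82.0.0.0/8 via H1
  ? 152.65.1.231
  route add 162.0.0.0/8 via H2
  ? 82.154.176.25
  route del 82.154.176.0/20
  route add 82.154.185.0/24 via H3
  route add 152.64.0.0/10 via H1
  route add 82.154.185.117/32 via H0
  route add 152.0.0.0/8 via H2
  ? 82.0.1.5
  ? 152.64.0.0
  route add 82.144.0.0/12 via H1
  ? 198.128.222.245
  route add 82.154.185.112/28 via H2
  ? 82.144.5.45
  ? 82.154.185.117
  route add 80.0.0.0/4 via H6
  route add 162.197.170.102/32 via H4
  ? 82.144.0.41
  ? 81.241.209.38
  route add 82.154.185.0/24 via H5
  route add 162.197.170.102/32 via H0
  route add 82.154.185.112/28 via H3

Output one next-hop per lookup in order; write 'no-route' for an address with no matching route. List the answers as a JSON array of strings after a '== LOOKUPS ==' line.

Trace:
  + 162.197.170.0/24 (H1) depth=24
  del 162.197.170.0/24 (clear depth 24)
  + 82.128.0.0/10 (H2) depth=10
  del 82.128.0.0/10 (clear depth 10)
  + 82.154.128.0/17 (H2) depth=17
  + 82.144.0.0/12 (H0) depth=12
  + 152.65.238.208/28 (H6) depth=28
  ? 82.144.0.1  path d0:-→d1:-→d2:-→d3:-→d4:-→d5:-→d6:-→d7:-→d8:-→d9:-→d10:-→d11:-→d12:H0  best=H0
  + 152.65.0.0/16 (H0) depth=16
  + 82.154.176.0/20 (H6) depth=20
  ? 152.65.238.210  path d0:-→d1:-→d2:-→d3:-→d4:-→d5:-→d6:-→d7:-→d8:-→d9:-→d10:-→d11:-→d12:-→d13:-→d14:-→d15:-→d16:H0→d17:-→d18:-→d19:-→d20:-→d21:-→d22:-→d23:-→d24:-→d25:-→d26:-→d27:-→d28:H6  best=H6
  + 82.154.185.117/32 (H6) depth=32
  ? 82.154.185.117  path d0:-→d1:-→d2:-→d3:-→d4:-→d5:-→d6:-→d7:-→d8:-→d9:-→d10:-→d11:-→d12:H0→d13:-→d14:-→d15:-→d16:-→d17:H2→d18:-→d19:-→d20:H6→d21:-→d22:-→d23:-→d24:-→d25:-→d26:-→d27:-→d28:-→d29:-→d30:-→d31:-→d32:H6  best=H6
  + 82.0.0.0/8 (H1) depth=8
  ? 152.65.1.231  path d0:-→d1:-→d2:-→d3:-→d4:-→d5:-→d6:-→d7:-→d8:-→d9:-→d10:-→d11:-→d12:-→d13:-→d14:-→d15:-→d16:H0  best=H0
  + 162.0.0.0/8 (H2) depth=8
  ? 82.154.176.25  path d0:-→d1:-→d2:-→d3:-→d4:-→d5:-→d6:-→d7:-→d8:H1→d9:-→d10:-→d11:-→d12:H0→d13:-→d14:-→d15:-→d16:-→d17:H2→d18:-→d19:-→d20:H6  best=H6
  del 82.154.176.0/20 (clear depth 20)
  + 82.154.185.0/24 (H3) depth=24
  + 152.64.0.0/10 (H1) depth=10
  + 82.154.185.117/32 (H0) depth=32
  + 152.0.0.0/8 (H2) depth=8
  ? 82.0.1.5  path d0:-→d1:-→d2:-→d3:-→d4:-→d5:-→d6:-→d7:-→d8:H1  best=H1
  ? 152.64.0.0  path d0:-→d1:-→d2:-→d3:-→d4:-→d5:-→d6:-→d7:-→d8:H2→d9:-→d10:H1→d11:-→d12:-→d13:-→d14:-→d15:-  best=H1
  + 82.144.0.0/12 (H1) depth=12
  ? 198.128.222.245  path d0:-→d1:-  best=no-route
  + 82.154.185.112/28 (H2) depth=28
  ? 82.144.5.45  path d0:-→d1:-→d2:-→d3:-→d4:-→d5:-→d6:-→d7:-→d8:H1→d9:-→d10:-→d11:-→d12:H1  best=H1
  ? 82.154.185.117  path d0:-→d1:-→d2:-→d3:-→d4:-→d5:-→d6:-→d7:-→d8:H1→d9:-→d10:-→d11:-→d12:H1→d13:-→d14:-→d15:-→d16:-→d17:H2→d18:-→d19:-→d20:-→d21:-→d22:-→d23:-→d24:H3→d25:-→d26:-→d27:-→d28:H2→d29:-→d30:-→d31:-→d32:H0  best=H0
  + 80.0.0.0/4 (H6) depth=4
  + 162.197.170.102/32 (H4) depth=32
  ? 82.144.0.41  path d0:-→d1:-→d2:-→d3:-→d4:H6→d5:-→d6:-→d7:-→d8:H1→d9:-→d10:-→d11:-→d12:H1  best=H1
  ? 81.241.209.38  path d0:-→d1:-→d2:-→d3:-→d4:H6→d5:-→d6:-  best=H6
  + 82.154.185.0/24 (H5) depth=24
  + 162.197.170.102/32 (H0) depth=32
  + 82.154.185.112/28 (H3) depth=28

== LOOKUPS ==
["H0","H6","H6","H0","H6","H1","H1","no-route","H1","H0","H1","H6"]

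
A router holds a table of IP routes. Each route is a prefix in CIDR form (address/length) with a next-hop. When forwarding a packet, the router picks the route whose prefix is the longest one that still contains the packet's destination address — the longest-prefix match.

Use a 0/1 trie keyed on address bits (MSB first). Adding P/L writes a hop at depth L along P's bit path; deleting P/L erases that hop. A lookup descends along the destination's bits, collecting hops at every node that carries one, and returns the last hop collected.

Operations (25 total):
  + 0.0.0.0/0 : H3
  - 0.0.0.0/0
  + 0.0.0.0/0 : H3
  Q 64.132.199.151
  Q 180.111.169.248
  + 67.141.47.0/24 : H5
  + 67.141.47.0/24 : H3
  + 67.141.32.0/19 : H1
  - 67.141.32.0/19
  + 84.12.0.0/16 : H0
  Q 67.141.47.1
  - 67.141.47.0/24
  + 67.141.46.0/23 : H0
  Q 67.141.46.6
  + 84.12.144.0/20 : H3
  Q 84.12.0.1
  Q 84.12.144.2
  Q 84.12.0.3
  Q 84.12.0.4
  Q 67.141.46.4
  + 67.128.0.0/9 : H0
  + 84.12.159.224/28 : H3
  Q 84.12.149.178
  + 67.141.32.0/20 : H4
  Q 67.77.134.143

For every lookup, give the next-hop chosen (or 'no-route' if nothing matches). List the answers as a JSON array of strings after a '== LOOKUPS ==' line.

Process each operation:
  + 0.0.0.0/0 (H3) depth=0
  del 0.0.0.0/0 (clear depth 0)
  + 0.0.0.0/0 (H3) depth=0
  Q 64.132.199.151: descend ε ; hops seen [H3] ; pick H3
  Q 180.111.169.248: descend ε ; hops seen [H3] ; pick H3
  + 67.141.47.0/24 (H5) depth=24
  + 67.141.47.0/24 (H3) depth=24
  + 67.141.32.0/19 (H1) depth=19
  del 67.141.32.0/19 (clear depth 19)
  + 84.12.0.0/16 (H0) depth=16
  Q 67.141.47.1: descend 010000111000110100101111 ; hops seen [H3,H3] ; pick H3
  del 67.141.47.0/24 (clear depth 24)
  + 67.141.46.0/23 (H0) depth=23
  Q 67.141.46.6: descend 01000011100011010010111 ; hops seen [H3,H0] ; pick H0
  + 84.12.144.0/20 (H3) depth=20
  Q 84.12.0.1: descend 0101010000001100 ; hops seen [H3,H0] ; pick H0
  Q 84.12.144.2: descend 01010100000011001001 ; hops seen [H3,H0,H3] ; pick H3
  Q 84.12.0.3: descend 0101010000001100 ; hops seen [H3,H0] ; pick H0
  Q 84.12.0.4: descend 0101010000001100 ; hops seen [H3,H0] ; pick H0
  Q 67.141.46.4: descend 01000011100011010010111 ; hops seen [H3,H0] ; pick H0
  + 67.128.0.0/9 (H0) depth=9
  + 84.12.159.224/28 (H3) depth=28
  Q 84.12.149.178: descend 01010100000011001001 ; hops seen [H3,H0,H3] ; pick H3
  + 67.141.32.0/20 (H4) depth=20
  Q 67.77.134.143: descend 01000011 ; hops seen [H3] ; pick H3

== LOOKUPS ==
["H3","H3","H3","H0","H0","H3","H0","H0","H0","H3","H3"]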